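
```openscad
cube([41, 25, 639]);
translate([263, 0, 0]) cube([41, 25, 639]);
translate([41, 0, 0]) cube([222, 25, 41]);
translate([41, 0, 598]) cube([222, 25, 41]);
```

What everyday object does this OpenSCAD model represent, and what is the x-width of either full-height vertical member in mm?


A picture frame. The border width is 41 mm.

Four thin pieces enclosing a rectangular opening — a picture frame. The two full-height stiles are 639 mm tall; the top rail sits at z = 598 and is 41 mm tall, so the border above the opening is 639 − 598 = 41 mm, matching the stile x-width.


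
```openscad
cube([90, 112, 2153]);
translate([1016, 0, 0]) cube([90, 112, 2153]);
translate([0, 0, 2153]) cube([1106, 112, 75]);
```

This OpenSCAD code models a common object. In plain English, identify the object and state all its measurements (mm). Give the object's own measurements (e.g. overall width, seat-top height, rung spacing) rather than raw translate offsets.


A door frame. The clear opening is 926 mm wide and 2153 mm high. Two 90 mm wide jambs, 112 mm deep, stand either side of the opening from the floor to the top of the opening. A 75 mm thick head sits across the top of both jambs, spanning the full outside width of the frame.


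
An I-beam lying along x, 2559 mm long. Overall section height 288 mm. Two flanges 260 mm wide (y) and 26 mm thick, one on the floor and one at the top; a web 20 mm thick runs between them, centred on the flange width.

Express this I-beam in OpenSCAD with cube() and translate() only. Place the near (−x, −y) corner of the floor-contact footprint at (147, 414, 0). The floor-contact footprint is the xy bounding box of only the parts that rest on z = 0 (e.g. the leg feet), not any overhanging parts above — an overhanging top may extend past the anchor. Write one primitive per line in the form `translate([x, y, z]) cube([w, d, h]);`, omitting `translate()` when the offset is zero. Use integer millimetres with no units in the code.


translate([147, 414, 0]) cube([2559, 260, 26]);
translate([147, 534, 26]) cube([2559, 20, 236]);
translate([147, 414, 262]) cube([2559, 260, 26]);


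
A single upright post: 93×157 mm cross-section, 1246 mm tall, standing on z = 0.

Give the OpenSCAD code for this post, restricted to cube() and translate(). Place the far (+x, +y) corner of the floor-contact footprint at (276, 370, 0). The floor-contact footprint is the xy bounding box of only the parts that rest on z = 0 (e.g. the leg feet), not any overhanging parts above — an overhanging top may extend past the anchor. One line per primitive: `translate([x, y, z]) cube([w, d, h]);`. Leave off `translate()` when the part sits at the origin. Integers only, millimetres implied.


translate([183, 213, 0]) cube([93, 157, 1246]);


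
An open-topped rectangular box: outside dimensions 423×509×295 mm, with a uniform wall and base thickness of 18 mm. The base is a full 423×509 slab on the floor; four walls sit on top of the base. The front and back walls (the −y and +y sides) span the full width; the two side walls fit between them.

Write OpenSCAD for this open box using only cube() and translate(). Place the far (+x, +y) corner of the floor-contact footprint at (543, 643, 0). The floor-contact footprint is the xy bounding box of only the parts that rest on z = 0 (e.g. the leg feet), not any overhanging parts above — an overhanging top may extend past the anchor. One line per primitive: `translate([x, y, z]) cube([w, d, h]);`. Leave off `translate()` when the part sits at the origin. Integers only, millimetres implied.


translate([120, 134, 0]) cube([423, 509, 18]);
translate([120, 134, 18]) cube([423, 18, 277]);
translate([120, 625, 18]) cube([423, 18, 277]);
translate([120, 152, 18]) cube([18, 473, 277]);
translate([525, 152, 18]) cube([18, 473, 277]);


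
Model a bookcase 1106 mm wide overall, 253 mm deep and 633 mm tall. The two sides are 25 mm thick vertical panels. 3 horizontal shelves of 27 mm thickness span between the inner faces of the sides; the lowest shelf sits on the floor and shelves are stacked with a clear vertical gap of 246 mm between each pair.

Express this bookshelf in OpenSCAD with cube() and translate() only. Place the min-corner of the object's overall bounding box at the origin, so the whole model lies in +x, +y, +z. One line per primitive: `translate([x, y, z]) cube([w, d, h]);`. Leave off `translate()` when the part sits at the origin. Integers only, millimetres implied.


cube([25, 253, 633]);
translate([1081, 0, 0]) cube([25, 253, 633]);
translate([25, 0, 0]) cube([1056, 253, 27]);
translate([25, 0, 273]) cube([1056, 253, 27]);
translate([25, 0, 546]) cube([1056, 253, 27]);


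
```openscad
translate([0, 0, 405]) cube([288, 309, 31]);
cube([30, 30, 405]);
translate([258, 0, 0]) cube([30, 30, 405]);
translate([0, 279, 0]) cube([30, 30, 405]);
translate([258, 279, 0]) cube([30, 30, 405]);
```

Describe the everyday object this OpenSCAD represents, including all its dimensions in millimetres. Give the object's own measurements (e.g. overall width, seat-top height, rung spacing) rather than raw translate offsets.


A simple wooden stool: a rectangular seat 288 mm (x) by 309 mm (y), 31 mm thick, top face at z = 436 mm, on four square legs, each 30×30 mm in cross-section. The legs rest on z = 0, each flush with a corner of the seat.


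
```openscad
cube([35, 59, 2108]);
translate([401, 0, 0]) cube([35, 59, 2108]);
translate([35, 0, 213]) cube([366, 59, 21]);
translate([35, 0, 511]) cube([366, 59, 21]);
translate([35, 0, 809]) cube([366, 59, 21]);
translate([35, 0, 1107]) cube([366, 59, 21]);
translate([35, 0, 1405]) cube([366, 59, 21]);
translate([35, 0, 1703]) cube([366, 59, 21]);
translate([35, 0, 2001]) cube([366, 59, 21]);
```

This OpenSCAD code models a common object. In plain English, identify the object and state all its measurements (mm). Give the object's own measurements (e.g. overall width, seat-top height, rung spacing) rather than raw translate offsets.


A straight ladder. Two 35×59 mm vertical rails, 2108 mm tall, stand 436 mm apart (outside-to-outside) with their front faces coplanar on the −y side. 7 rungs, each 59 mm deep and 21 mm tall, span between the inner faces of the rails, front faces flush with the rails. The lowest rung's underside is at z = 213 mm and rungs are spaced 298 mm apart (underside to underside).


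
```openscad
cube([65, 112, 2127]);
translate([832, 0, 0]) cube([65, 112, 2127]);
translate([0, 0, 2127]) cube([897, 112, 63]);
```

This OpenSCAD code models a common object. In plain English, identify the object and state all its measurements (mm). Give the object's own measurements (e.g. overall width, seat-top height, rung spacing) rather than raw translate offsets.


A door frame. The clear opening is 767 mm wide and 2127 mm high. Two 65 mm wide jambs, 112 mm deep, stand either side of the opening from the floor to the top of the opening. A 63 mm thick head sits across the top of both jambs, spanning the full outside width of the frame.


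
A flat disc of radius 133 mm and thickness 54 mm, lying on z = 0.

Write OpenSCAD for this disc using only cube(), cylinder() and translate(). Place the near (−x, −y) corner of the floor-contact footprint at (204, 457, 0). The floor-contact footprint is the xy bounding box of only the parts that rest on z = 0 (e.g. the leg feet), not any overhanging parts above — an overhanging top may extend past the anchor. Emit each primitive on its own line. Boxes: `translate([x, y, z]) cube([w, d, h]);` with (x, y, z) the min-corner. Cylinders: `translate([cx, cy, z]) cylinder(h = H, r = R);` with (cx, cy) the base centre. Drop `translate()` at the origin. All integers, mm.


translate([337, 590, 0]) cylinder(h = 54, r = 133);


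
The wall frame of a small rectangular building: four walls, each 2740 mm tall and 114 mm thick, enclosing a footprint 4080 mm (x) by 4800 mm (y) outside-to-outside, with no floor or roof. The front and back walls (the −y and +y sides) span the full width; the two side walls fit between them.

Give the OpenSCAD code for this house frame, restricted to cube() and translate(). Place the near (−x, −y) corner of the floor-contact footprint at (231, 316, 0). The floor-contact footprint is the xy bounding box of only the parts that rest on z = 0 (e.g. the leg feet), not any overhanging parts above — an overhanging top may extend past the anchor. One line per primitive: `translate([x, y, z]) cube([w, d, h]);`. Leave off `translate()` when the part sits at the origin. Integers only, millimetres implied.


translate([231, 316, 0]) cube([4080, 114, 2740]);
translate([231, 5002, 0]) cube([4080, 114, 2740]);
translate([231, 430, 0]) cube([114, 4572, 2740]);
translate([4197, 430, 0]) cube([114, 4572, 2740]);


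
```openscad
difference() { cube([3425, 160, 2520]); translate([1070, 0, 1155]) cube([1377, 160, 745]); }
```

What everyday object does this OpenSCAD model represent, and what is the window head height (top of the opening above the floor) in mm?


A wall with a window opening. The window head height is 1900 mm.

A wall with a rectangular opening subtracted — a window. Sill at z = 1155, opening 745 mm tall, so the head is at 1155 + 745 = 1900 mm.


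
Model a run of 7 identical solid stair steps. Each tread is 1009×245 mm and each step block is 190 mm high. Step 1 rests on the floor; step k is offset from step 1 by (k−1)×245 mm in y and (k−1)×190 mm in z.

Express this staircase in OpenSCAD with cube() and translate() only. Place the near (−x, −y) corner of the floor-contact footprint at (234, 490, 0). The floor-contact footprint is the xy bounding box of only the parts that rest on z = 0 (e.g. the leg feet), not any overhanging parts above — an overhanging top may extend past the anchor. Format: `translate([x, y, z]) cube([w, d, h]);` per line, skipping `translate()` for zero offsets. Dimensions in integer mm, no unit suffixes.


translate([234, 490, 0]) cube([1009, 245, 190]);
translate([234, 735, 190]) cube([1009, 245, 190]);
translate([234, 980, 380]) cube([1009, 245, 190]);
translate([234, 1225, 570]) cube([1009, 245, 190]);
translate([234, 1470, 760]) cube([1009, 245, 190]);
translate([234, 1715, 950]) cube([1009, 245, 190]);
translate([234, 1960, 1140]) cube([1009, 245, 190]);


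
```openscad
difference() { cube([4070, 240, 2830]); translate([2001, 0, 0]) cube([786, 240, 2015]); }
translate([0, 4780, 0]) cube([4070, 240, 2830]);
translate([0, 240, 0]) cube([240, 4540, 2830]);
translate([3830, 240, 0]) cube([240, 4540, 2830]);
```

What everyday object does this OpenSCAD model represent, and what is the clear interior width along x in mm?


A single room. The interior width is 3590 mm.

Four walls enclosing a rectangle with a door in the front wall — a room. Outside width 4070 minus two 240 mm walls gives 3590 mm.


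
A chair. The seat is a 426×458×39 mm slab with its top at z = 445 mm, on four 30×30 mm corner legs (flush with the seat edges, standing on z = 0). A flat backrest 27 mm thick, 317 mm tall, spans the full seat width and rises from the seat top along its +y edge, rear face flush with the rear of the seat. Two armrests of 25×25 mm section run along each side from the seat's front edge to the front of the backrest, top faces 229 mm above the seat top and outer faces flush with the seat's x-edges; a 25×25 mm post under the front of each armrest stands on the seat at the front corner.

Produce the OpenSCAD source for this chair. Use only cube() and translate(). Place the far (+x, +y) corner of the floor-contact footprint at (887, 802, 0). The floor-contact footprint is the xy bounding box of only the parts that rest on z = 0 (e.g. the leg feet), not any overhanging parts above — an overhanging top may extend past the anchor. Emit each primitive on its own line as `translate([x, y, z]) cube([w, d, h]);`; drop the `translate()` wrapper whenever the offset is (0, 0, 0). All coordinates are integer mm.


translate([461, 344, 406]) cube([426, 458, 39]);
translate([461, 344, 0]) cube([30, 30, 406]);
translate([857, 344, 0]) cube([30, 30, 406]);
translate([461, 772, 0]) cube([30, 30, 406]);
translate([857, 772, 0]) cube([30, 30, 406]);
translate([461, 775, 445]) cube([426, 27, 317]);
translate([461, 344, 649]) cube([25, 431, 25]);
translate([862, 344, 649]) cube([25, 431, 25]);
translate([461, 344, 445]) cube([25, 25, 204]);
translate([862, 344, 445]) cube([25, 25, 204]);


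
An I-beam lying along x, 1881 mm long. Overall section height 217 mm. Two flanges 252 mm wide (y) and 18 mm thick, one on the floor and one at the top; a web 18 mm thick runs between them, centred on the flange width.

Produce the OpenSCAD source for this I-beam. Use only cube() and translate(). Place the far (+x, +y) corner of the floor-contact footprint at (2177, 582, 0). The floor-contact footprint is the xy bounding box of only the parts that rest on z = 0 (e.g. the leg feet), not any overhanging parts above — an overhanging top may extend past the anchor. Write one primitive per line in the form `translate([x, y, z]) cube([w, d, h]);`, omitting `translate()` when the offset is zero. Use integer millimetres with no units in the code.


translate([296, 330, 0]) cube([1881, 252, 18]);
translate([296, 447, 18]) cube([1881, 18, 181]);
translate([296, 330, 199]) cube([1881, 252, 18]);


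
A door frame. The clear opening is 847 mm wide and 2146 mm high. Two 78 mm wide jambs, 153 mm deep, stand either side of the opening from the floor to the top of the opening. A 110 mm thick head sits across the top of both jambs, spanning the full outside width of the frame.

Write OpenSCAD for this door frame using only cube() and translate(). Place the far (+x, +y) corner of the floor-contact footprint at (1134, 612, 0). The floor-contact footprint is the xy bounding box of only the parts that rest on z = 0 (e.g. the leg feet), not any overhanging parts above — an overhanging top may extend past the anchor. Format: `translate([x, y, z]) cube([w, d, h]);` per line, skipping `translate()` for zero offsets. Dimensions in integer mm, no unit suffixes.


translate([131, 459, 0]) cube([78, 153, 2146]);
translate([1056, 459, 0]) cube([78, 153, 2146]);
translate([131, 459, 2146]) cube([1003, 153, 110]);


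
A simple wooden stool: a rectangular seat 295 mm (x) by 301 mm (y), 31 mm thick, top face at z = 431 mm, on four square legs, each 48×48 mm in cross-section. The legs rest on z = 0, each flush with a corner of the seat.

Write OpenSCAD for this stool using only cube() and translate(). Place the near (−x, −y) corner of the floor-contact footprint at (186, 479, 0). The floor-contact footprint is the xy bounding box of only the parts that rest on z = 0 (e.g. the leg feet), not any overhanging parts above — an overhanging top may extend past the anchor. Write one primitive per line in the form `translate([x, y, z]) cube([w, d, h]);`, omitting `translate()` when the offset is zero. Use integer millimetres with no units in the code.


translate([186, 479, 400]) cube([295, 301, 31]);
translate([186, 479, 0]) cube([48, 48, 400]);
translate([433, 479, 0]) cube([48, 48, 400]);
translate([186, 732, 0]) cube([48, 48, 400]);
translate([433, 732, 0]) cube([48, 48, 400]);


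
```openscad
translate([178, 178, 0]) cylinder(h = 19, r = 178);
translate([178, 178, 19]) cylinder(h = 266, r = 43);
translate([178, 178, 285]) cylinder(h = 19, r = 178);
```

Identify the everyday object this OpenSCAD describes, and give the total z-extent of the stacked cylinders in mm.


A spool. The overall height is 304 mm.

Three coaxial cylinders, large–small–large — a spool. Two 19 mm flanges and a 266 mm core give 19 + 266 + 19 = 304 mm.


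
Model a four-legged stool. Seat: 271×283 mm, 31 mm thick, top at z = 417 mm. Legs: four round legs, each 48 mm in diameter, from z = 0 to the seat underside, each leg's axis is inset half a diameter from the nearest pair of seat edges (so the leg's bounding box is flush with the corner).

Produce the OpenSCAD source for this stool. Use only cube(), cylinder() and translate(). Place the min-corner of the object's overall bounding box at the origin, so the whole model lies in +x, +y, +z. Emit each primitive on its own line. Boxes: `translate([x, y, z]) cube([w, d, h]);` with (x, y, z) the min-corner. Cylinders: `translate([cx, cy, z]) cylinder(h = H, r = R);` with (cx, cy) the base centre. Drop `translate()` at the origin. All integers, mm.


translate([0, 0, 386]) cube([271, 283, 31]);
translate([24, 24, 0]) cylinder(h = 386, r = 24);
translate([247, 24, 0]) cylinder(h = 386, r = 24);
translate([24, 259, 0]) cylinder(h = 386, r = 24);
translate([247, 259, 0]) cylinder(h = 386, r = 24);


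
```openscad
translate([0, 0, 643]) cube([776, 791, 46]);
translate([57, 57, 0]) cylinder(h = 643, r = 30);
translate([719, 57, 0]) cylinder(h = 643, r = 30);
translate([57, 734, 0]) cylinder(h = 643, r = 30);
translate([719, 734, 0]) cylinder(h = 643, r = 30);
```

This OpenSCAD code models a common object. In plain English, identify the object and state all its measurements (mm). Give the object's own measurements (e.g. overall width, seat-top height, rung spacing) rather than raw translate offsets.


A rectangular dining table. The top is 776×791×46 mm with its upper surface at z = 689 mm. It stands on four round legs of 60 mm diameter, each leg's bounding box inset 27 mm from the nearest pair of top edges, running from the floor to the underside of the top.


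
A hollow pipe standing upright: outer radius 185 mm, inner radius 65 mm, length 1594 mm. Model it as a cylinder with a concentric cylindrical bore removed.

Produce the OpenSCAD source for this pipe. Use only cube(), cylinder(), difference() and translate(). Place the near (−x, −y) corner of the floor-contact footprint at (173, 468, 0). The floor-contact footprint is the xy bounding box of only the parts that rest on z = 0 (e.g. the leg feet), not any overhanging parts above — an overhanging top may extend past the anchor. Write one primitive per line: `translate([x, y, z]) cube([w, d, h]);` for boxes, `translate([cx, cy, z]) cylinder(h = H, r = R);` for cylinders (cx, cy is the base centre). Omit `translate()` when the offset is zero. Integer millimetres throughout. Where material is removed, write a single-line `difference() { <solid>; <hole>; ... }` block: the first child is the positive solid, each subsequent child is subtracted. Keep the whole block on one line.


difference() { translate([358, 653, 0]) cylinder(h = 1594, r = 185); translate([358, 653, 0]) cylinder(h = 1594, r = 65); }


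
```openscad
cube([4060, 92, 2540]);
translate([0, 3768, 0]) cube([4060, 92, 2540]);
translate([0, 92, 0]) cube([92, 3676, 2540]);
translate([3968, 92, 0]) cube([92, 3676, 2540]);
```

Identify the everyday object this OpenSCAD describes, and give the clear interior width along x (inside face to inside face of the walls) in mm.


A house (or room) frame. The interior width is 3876 mm.

Four 2540 mm walls enclosing a rectangle with no floor or roof — a room or house frame. Outside width is 4060 mm and wall thickness is 92 mm, so the interior width is 4060 − 2 × 92 = 3876 mm.


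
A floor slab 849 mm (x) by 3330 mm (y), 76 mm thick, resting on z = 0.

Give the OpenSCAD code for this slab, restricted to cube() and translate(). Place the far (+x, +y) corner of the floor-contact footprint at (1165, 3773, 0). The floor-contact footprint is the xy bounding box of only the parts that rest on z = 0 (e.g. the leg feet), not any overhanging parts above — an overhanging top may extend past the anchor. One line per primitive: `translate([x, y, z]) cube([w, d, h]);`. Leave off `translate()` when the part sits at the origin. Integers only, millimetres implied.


translate([316, 443, 0]) cube([849, 3330, 76]);


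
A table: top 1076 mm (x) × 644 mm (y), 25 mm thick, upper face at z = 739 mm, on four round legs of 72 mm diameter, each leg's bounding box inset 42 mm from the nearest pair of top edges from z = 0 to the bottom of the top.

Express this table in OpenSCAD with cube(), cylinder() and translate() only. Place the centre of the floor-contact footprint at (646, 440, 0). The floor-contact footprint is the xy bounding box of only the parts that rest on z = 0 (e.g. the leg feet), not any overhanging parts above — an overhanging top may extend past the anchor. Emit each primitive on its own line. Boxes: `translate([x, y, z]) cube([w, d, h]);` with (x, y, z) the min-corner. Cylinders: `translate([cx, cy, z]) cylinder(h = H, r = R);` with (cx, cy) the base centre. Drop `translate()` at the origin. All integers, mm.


translate([108, 118, 714]) cube([1076, 644, 25]);
translate([186, 196, 0]) cylinder(h = 714, r = 36);
translate([1106, 196, 0]) cylinder(h = 714, r = 36);
translate([186, 684, 0]) cylinder(h = 714, r = 36);
translate([1106, 684, 0]) cylinder(h = 714, r = 36);


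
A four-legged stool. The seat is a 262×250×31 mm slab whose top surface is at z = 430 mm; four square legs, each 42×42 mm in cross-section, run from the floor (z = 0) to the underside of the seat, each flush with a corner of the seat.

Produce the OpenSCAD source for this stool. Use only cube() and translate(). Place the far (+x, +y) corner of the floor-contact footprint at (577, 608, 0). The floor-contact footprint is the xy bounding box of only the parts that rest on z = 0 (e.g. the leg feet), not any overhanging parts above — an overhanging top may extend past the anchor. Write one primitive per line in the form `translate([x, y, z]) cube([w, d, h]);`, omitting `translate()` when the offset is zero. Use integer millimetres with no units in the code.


// leg_h = 430 - 31 = 399
translate([315, 358, 399]) cube([262, 250, 31]);
translate([315, 358, 0]) cube([42, 42, 399]);
translate([535, 358, 0]) cube([42, 42, 399]);
translate([315, 566, 0]) cube([42, 42, 399]);
translate([535, 566, 0]) cube([42, 42, 399]);


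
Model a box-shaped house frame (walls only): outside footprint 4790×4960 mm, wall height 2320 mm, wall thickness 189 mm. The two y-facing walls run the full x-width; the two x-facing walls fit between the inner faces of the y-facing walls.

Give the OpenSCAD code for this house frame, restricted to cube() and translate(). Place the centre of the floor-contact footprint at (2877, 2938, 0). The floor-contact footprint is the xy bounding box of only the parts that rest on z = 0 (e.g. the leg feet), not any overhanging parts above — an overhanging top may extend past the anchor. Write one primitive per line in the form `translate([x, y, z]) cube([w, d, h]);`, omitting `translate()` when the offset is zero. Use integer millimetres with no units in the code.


translate([482, 458, 0]) cube([4790, 189, 2320]);
translate([482, 5229, 0]) cube([4790, 189, 2320]);
translate([482, 647, 0]) cube([189, 4582, 2320]);
translate([5083, 647, 0]) cube([189, 4582, 2320]);


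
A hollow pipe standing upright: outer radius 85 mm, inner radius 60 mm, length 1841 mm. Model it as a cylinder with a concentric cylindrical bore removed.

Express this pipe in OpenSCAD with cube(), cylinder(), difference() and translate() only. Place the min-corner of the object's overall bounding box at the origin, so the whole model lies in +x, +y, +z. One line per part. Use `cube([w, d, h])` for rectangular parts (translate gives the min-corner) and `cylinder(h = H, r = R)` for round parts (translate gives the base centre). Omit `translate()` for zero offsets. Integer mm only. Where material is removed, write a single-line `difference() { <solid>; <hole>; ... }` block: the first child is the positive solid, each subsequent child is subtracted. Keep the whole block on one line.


difference() { translate([85, 85, 0]) cylinder(h = 1841, r = 85); translate([85, 85, 0]) cylinder(h = 1841, r = 60); }


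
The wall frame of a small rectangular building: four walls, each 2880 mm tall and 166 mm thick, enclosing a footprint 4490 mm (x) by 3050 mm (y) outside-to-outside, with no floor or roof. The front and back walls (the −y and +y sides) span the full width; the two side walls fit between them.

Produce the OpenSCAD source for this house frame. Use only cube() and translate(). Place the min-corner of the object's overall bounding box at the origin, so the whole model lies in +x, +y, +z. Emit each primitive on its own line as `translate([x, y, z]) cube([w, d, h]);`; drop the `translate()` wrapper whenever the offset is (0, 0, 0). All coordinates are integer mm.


cube([4490, 166, 2880]);
translate([0, 2884, 0]) cube([4490, 166, 2880]);
translate([0, 166, 0]) cube([166, 2718, 2880]);
translate([4324, 166, 0]) cube([166, 2718, 2880]);


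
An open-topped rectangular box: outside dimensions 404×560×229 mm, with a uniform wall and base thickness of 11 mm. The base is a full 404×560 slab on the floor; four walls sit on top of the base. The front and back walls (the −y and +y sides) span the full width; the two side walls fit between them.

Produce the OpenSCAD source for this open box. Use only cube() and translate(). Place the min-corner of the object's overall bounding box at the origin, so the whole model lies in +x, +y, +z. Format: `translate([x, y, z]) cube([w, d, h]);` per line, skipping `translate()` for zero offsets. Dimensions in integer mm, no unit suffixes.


cube([404, 560, 11]);
translate([0, 0, 11]) cube([404, 11, 218]);
translate([0, 549, 11]) cube([404, 11, 218]);
translate([0, 11, 11]) cube([11, 538, 218]);
translate([393, 11, 11]) cube([11, 538, 218]);


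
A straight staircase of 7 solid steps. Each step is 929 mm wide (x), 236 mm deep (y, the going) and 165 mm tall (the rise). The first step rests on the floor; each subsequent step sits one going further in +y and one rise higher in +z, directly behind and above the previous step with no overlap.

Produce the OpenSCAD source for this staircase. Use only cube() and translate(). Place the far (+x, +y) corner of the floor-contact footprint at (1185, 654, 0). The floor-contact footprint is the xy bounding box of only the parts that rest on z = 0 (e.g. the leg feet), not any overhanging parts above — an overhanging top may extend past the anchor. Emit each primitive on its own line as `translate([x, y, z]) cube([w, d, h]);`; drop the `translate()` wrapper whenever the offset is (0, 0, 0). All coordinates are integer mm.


translate([256, 418, 0]) cube([929, 236, 165]);
translate([256, 654, 165]) cube([929, 236, 165]);
translate([256, 890, 330]) cube([929, 236, 165]);
translate([256, 1126, 495]) cube([929, 236, 165]);
translate([256, 1362, 660]) cube([929, 236, 165]);
translate([256, 1598, 825]) cube([929, 236, 165]);
translate([256, 1834, 990]) cube([929, 236, 165]);


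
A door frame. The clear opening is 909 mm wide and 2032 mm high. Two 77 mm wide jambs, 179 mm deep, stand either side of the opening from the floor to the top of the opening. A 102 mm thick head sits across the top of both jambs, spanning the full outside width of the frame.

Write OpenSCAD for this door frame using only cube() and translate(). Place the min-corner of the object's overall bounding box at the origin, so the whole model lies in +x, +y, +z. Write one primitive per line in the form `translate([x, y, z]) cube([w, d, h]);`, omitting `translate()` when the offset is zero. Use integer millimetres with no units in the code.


cube([77, 179, 2032]);
translate([986, 0, 0]) cube([77, 179, 2032]);
translate([0, 0, 2032]) cube([1063, 179, 102]);


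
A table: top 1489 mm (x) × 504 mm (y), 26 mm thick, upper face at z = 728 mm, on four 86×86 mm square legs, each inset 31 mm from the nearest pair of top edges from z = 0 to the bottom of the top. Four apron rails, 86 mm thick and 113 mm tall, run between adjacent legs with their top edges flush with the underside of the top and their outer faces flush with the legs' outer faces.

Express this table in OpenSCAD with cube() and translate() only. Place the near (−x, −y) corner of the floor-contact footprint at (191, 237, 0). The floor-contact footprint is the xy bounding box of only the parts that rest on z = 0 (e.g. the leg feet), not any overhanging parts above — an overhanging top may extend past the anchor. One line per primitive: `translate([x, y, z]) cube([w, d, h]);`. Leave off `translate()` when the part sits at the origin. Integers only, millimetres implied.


translate([160, 206, 702]) cube([1489, 504, 26]);
translate([191, 237, 0]) cube([86, 86, 702]);
translate([1532, 237, 0]) cube([86, 86, 702]);
translate([191, 593, 0]) cube([86, 86, 702]);
translate([1532, 593, 0]) cube([86, 86, 702]);
translate([277, 237, 589]) cube([1255, 86, 113]);
translate([277, 593, 589]) cube([1255, 86, 113]);
translate([191, 323, 589]) cube([86, 270, 113]);
translate([1532, 323, 589]) cube([86, 270, 113]);


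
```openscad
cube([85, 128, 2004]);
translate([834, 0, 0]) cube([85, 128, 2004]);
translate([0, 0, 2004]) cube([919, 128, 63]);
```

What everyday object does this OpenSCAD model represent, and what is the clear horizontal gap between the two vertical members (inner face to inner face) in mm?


A door frame. The clear opening width is 749 mm.

Two 2004 mm tall posts with a header on top — a door frame. The left jamb is 85 mm wide at x = 0; the right jamb starts at x = 834. The clear opening is 834 − 85 = 749 mm.


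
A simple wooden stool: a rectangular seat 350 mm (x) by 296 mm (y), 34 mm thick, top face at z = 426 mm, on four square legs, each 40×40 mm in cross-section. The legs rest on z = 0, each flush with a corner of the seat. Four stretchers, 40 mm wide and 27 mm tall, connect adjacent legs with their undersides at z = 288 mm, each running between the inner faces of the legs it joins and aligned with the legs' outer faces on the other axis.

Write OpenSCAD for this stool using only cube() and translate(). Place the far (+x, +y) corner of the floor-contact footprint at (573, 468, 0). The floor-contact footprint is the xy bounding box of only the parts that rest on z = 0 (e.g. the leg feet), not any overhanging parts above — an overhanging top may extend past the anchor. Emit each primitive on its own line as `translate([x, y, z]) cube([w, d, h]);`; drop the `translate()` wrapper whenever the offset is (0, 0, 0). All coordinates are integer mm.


// leg_h = 426 - 34 = 392
// stretcher span = 350 - 2*40 = 270
translate([223, 172, 392]) cube([350, 296, 34]);
translate([223, 172, 0]) cube([40, 40, 392]);
translate([533, 172, 0]) cube([40, 40, 392]);
translate([223, 428, 0]) cube([40, 40, 392]);
translate([533, 428, 0]) cube([40, 40, 392]);
translate([263, 172, 288]) cube([270, 40, 27]);
translate([263, 428, 288]) cube([270, 40, 27]);
translate([223, 212, 288]) cube([40, 216, 27]);
translate([533, 212, 288]) cube([40, 216, 27]);


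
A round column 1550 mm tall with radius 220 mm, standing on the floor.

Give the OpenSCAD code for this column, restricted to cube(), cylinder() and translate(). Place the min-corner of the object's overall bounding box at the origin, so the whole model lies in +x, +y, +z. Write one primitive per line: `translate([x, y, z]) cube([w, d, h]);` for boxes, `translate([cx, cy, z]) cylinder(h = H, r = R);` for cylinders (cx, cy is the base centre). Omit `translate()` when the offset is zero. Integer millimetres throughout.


translate([220, 220, 0]) cylinder(h = 1550, r = 220);


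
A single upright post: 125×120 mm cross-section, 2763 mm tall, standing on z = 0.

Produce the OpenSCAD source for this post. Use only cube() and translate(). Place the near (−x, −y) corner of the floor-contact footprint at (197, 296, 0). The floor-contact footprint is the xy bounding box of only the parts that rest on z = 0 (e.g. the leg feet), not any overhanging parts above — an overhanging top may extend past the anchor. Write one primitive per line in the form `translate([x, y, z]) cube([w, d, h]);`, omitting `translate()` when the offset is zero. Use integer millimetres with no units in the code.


translate([197, 296, 0]) cube([125, 120, 2763]);


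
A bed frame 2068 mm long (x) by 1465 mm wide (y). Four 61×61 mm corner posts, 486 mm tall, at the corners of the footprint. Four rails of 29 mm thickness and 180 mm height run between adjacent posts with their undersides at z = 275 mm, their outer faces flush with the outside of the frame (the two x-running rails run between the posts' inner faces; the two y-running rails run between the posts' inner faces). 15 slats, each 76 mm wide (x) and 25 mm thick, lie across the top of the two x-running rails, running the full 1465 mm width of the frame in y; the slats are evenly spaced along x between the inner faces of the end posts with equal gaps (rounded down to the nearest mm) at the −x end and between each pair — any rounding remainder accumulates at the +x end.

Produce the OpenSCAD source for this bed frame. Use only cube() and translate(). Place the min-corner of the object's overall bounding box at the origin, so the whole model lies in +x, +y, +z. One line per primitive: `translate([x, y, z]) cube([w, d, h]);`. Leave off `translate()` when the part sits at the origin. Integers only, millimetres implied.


cube([61, 61, 486]);
translate([0, 1404, 0]) cube([61, 61, 486]);
translate([2007, 0, 0]) cube([61, 61, 486]);
translate([2007, 1404, 0]) cube([61, 61, 486]);
translate([61, 0, 275]) cube([1946, 29, 180]);
translate([61, 1436, 275]) cube([1946, 29, 180]);
translate([0, 61, 275]) cube([29, 1343, 180]);
translate([2039, 61, 275]) cube([29, 1343, 180]);
translate([111, 0, 455]) cube([76, 1465, 25]);
translate([237, 0, 455]) cube([76, 1465, 25]);
translate([363, 0, 455]) cube([76, 1465, 25]);
translate([489, 0, 455]) cube([76, 1465, 25]);
translate([615, 0, 455]) cube([76, 1465, 25]);
translate([741, 0, 455]) cube([76, 1465, 25]);
translate([867, 0, 455]) cube([76, 1465, 25]);
translate([993, 0, 455]) cube([76, 1465, 25]);
translate([1119, 0, 455]) cube([76, 1465, 25]);
translate([1245, 0, 455]) cube([76, 1465, 25]);
translate([1371, 0, 455]) cube([76, 1465, 25]);
translate([1497, 0, 455]) cube([76, 1465, 25]);
translate([1623, 0, 455]) cube([76, 1465, 25]);
translate([1749, 0, 455]) cube([76, 1465, 25]);
translate([1875, 0, 455]) cube([76, 1465, 25]);


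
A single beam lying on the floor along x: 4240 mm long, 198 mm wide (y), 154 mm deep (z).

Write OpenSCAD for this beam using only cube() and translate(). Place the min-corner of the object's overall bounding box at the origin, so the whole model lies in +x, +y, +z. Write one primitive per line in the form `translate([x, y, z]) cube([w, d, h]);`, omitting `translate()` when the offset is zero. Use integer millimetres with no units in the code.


cube([4240, 198, 154]);


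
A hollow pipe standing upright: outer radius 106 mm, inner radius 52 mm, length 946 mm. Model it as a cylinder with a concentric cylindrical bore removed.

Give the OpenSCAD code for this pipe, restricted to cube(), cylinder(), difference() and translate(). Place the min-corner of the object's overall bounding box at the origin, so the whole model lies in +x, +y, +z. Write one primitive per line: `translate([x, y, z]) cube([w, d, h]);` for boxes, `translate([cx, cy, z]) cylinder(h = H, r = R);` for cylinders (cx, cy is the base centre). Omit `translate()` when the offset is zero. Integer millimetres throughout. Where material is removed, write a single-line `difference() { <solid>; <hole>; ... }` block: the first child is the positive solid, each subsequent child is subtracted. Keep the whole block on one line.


difference() { translate([106, 106, 0]) cylinder(h = 946, r = 106); translate([106, 106, 0]) cylinder(h = 946, r = 52); }


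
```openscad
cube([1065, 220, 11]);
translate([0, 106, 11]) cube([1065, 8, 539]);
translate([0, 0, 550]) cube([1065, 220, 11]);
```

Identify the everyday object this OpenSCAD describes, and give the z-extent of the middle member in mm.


An I-beam. The web height is 539 mm.

Two wide flanges with a thin centred web — an I-beam. Overall 561 mm minus two 11 mm flanges gives a web of 561 − 2·11 = 539 mm.


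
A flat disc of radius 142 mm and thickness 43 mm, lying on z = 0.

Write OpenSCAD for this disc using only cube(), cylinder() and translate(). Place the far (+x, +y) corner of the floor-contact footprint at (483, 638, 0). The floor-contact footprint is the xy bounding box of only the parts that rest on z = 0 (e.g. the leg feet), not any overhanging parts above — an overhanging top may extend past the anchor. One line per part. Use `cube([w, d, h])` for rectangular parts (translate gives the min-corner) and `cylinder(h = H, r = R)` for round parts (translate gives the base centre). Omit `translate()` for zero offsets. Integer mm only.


translate([341, 496, 0]) cylinder(h = 43, r = 142);


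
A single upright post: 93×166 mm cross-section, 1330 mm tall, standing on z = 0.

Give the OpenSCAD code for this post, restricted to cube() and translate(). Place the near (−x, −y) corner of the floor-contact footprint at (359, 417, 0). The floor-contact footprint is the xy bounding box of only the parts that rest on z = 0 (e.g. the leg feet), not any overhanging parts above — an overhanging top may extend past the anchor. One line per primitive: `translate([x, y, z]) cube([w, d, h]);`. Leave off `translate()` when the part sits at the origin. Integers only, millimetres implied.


translate([359, 417, 0]) cube([93, 166, 1330]);


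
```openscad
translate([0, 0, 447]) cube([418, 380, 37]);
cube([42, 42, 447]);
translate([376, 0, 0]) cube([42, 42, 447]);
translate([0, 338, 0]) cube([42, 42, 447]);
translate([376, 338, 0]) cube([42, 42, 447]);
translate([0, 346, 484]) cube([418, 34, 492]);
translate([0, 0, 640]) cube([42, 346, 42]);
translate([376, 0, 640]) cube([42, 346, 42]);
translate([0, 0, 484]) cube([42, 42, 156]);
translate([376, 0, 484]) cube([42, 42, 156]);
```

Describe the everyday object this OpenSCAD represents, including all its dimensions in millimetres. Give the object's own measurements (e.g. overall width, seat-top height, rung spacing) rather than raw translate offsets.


A chair. The seat is a 418×380×37 mm slab with its top at z = 484 mm, on four 42×42 mm corner legs (flush with the seat edges, standing on z = 0). A flat backrest 34 mm thick, 492 mm tall, spans the full seat width and rises from the seat top along its +y edge, rear face flush with the rear of the seat. Two armrests of 42×42 mm section run along each side from the seat's front edge to the front of the backrest, top faces 198 mm above the seat top and outer faces flush with the seat's x-edges; a 42×42 mm post under the front of each armrest stands on the seat at the front corner.


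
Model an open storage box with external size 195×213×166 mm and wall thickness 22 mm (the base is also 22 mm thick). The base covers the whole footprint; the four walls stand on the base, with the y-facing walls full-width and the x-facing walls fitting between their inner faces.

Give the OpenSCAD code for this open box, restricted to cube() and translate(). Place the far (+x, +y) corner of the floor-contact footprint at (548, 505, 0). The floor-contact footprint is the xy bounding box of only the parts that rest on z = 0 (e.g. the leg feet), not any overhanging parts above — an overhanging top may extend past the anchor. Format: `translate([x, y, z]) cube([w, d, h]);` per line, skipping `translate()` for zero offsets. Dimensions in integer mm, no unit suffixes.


translate([353, 292, 0]) cube([195, 213, 22]);
translate([353, 292, 22]) cube([195, 22, 144]);
translate([353, 483, 22]) cube([195, 22, 144]);
translate([353, 314, 22]) cube([22, 169, 144]);
translate([526, 314, 22]) cube([22, 169, 144]);


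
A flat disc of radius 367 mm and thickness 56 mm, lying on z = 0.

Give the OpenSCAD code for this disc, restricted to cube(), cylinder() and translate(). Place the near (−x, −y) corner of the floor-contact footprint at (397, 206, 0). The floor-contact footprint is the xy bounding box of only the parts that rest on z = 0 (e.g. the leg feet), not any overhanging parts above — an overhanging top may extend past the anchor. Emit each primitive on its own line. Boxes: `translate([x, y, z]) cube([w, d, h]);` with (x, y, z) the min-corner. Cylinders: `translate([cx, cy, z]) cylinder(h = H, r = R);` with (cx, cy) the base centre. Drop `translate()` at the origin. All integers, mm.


translate([764, 573, 0]) cylinder(h = 56, r = 367);
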